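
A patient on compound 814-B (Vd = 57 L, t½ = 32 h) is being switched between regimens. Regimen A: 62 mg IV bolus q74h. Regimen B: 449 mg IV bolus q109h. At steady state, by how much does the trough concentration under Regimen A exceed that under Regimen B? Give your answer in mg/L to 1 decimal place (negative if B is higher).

-0.5 mg/L

Regimen A: f = (1/2)^(74/32) ≈ 0.2013; Cmin,ss = (62/57)·f/(1−f) ≈ 0.274 mg/L.
Regimen B: f = (1/2)^(109/32) ≈ 0.0943; Cmin,ss = (449/57)·f/(1−f) ≈ 0.820 mg/L.
Difference ≈ 0.274 − 0.820 ≈ -0.546 mg/L.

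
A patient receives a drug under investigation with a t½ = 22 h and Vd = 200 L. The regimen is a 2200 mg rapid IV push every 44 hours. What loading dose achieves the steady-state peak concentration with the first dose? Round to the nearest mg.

f = (1/2)^(44/22) ≈ 0.250000; accumulation ratio R = 1/(1−f) ≈ 1.33333.
Loading dose to hit Cmax,ss on first dose: D_load = D_maint·R ≈ 2200 × 1.33333 ≈ 2933.33 mg.

2933 mg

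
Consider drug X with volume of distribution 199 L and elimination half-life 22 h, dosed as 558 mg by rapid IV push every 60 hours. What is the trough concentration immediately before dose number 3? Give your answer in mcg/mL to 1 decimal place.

f = (1/2)^(τ/t½) = (1/2)^(60/22) ≈ 0.1510.
C₀ = D/Vd = 558/199 ≈ 2.804 mcg/mL.
Before the 3rd dose, 2 doses have been given. Superposition: Cmin = C₀·(f + f²).
≈ 2.804 × (0.1510 + 0.0228) ≈ 2.804 × 0.1738 ≈ 0.487 mcg/mL.

0.5 mcg/mL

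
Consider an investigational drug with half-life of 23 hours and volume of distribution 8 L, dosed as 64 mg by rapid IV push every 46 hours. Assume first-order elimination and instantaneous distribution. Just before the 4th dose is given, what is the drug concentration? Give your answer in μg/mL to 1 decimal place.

2.6 μg/mL

f = (1/2)^(τ/t½) = (1/2)^(46/23) ≈ 0.2500.
C₀ = D/Vd = 64/8 ≈ 8.000 μg/mL.
Before the 4th dose, 3 doses have been given. Superposition: Cmin = C₀·(f + f² + … + f^3).
≈ 8.000 × (0.2500 + 0.0625 + 0.0156) ≈ 8.000 × 0.3281 ≈ 2.625 μg/mL.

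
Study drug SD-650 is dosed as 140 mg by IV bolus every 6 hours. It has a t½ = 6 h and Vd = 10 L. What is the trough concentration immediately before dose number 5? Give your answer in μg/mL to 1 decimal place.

f = (1/2)^(τ/t½) = (1/2)^(6/6) ≈ 0.5000.
C₀ = D/Vd = 140/10 ≈ 14.000 μg/mL.
Before the 5th dose, 4 doses have been given. Superposition: Cmin = C₀·(f + f² + … + f^4).
≈ 14.000 × (0.5000 + 0.2500 + 0.1250 + 0.0625) ≈ 14.000 × 0.9375 ≈ 13.125 μg/mL.

13.1 μg/mL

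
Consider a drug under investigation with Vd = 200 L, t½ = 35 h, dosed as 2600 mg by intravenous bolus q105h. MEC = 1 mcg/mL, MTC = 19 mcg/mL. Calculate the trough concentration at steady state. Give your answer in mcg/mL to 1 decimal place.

1.9 mcg/mL

τ = 105 h = 3 half-lives, so f = (1/2)^3 = 0.125.
Accumulation ratio R = 1/(1 − f) = 1/0.875 = 8/7.
Single-dose peak C₀ = D/Vd = 2600/200 = 13 mcg/mL.
Steady-state peak Cmax,ss = C₀·R = 13 × 8/7 ≈ 14.857 mcg/mL.
Steady-state trough Cmin,ss = Cmax,ss·f ≈ 14.857 × 0.125 ≈ 1.857 mcg/mL.
Trough 1.9 mcg/mL vs MEC 1 mcg/mL: adequate.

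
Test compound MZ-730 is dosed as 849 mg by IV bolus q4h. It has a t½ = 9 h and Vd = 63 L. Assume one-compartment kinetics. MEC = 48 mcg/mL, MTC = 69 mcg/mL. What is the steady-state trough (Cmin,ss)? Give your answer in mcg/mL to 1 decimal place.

Over one 4-h interval, 4/9 ≈ 0.44444 half-lives elapse, leaving f ≈ 0.7349 of each dose.
Each bolus raises the concentration by D/Vd = 849/63 ≈ 13.476 mcg/mL.
Steady-state trough Cmin,ss = C₀·f/(1−f) ≈ 13.476 × 0.7349/0.2651 ≈ 37.358 mcg/mL.
Trough 37.4 mcg/mL vs MEC 48 mcg/mL: subtherapeutic.

37.4 mcg/mL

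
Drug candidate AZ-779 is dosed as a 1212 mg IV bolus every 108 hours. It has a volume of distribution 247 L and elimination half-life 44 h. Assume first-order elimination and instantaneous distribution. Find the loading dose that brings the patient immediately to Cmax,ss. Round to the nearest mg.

f = (1/2)^(108/44) ≈ 0.182435; accumulation ratio R = 1/(1−f) ≈ 1.22314.
Loading dose to hit Cmax,ss on first dose: D_load = D_maint·R ≈ 1212 × 1.22314 ≈ 1482.45 mg.

1482 mg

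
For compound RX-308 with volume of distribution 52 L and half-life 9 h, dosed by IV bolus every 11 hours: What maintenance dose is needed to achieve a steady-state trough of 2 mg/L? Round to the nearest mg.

τ/t½ = 11/9 ≈ 1.2222, so f = (1/2)^(11/9) ≈ 0.428622.
Cmin,ss = (D/Vd)·f/(1−f), so D = Cmin,ss·Vd·(1−f)/f.
D = 2 × 52 × (1−f)/f ≈ 2 × 52 × 1.33306 ≈ 138.64 mg.

139 mg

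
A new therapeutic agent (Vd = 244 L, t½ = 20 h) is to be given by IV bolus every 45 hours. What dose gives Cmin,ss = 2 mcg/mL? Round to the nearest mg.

1833 mg

τ/t½ = 45/20 ≈ 2.25, so f = (1/2)^(45/20) ≈ 0.210224.
Cmin,ss = (D/Vd)·f/(1−f), so D = Cmin,ss·Vd·(1−f)/f.
D = 2 × 244 × (1−f)/f ≈ 2 × 244 × 3.75683 ≈ 1833.33 mg.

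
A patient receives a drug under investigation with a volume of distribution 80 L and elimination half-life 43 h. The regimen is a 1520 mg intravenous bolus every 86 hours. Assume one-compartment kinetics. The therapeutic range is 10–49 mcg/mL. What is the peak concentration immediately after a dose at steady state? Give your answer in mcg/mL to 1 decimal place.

The dosing interval is 2 half-lives, so f = 2^(−2) = 0.25.
Accumulation ratio R = 1/(1 − f) = 1/0.75 = 4/3.
Single-dose peak C₀ = D/Vd = 1520/80 = 19 mcg/mL.
Steady-state peak Cmax,ss = C₀·R = 19 × 4/3 ≈ 25.333 mcg/mL.
Peak 25.3 mcg/mL vs MTC 49 mcg/mL: below toxic threshold.

25.3 mcg/mL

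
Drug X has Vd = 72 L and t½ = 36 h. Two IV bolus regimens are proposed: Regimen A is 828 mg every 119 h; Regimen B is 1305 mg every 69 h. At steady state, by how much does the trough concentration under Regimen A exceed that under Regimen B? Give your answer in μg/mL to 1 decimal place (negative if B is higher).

-5.2 μg/mL

Regimen A: f = (1/2)^(119/36) ≈ 0.1011; Cmin,ss = (828/72)·f/(1−f) ≈ 1.293 μg/mL.
Regimen B: f = (1/2)^(69/36) ≈ 0.2649; Cmin,ss = (1305/72)·f/(1−f) ≈ 6.532 μg/mL.
Difference ≈ 1.293 − 6.532 ≈ -5.239 μg/mL.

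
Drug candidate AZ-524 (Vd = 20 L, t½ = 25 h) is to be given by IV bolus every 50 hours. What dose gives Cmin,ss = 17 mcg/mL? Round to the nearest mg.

τ/t½ = 50/25 ≈ 2, so f = (1/2)^(50/25) ≈ 0.250000.
Cmin,ss = (D/Vd)·f/(1−f), so D = Cmin,ss·Vd·(1−f)/f.
D = 17 × 20 × (1−f)/f ≈ 17 × 20 × 3.00000 ≈ 1020.00 mg.

1020 mg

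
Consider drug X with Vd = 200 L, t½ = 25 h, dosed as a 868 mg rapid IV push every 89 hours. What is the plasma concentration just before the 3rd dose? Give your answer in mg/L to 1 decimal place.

f = (1/2)^(τ/t½) = (1/2)^(89/25) ≈ 0.0848.
C₀ = D/Vd = 868/200 ≈ 4.340 mg/L.
Before the 3rd dose, 2 doses have been given. Superposition: Cmin = C₀·(f + f²).
≈ 4.340 × (0.0848 + 0.0072) ≈ 4.340 × 0.0920 ≈ 0.399 mg/L.

0.4 mg/L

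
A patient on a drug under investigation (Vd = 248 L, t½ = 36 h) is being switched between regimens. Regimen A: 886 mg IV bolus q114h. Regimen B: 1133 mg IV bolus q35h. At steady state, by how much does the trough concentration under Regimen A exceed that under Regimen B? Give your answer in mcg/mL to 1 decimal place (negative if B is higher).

Regimen A: f = (1/2)^(114/36) ≈ 0.1114; Cmin,ss = (886/248)·f/(1−f) ≈ 0.448 mcg/mL.
Regimen B: f = (1/2)^(35/36) ≈ 0.5097; Cmin,ss = (1133/248)·f/(1−f) ≈ 4.749 mcg/mL.
Difference ≈ 0.448 − 4.749 ≈ -4.301 mcg/mL.

-4.3 mcg/mL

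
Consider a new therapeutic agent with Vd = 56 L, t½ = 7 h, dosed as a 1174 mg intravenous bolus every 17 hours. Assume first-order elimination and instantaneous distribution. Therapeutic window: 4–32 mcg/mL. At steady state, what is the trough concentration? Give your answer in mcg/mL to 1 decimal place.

4.8 mcg/mL

k = ln2/t½ = ln2/7 ≈ 0.099021 h⁻¹; fraction remaining f = e^(−kτ) = e^(−0.099021×17) ≈ 0.1857.
Each bolus raises the concentration by D/Vd = 1174/56 ≈ 20.964 mcg/mL.
Steady-state trough Cmin,ss = C₀·f/(1−f) ≈ 20.964 × 0.1857/0.8143 ≈ 4.781 mcg/mL.
Trough 4.8 mcg/mL vs MEC 4 mcg/mL: adequate.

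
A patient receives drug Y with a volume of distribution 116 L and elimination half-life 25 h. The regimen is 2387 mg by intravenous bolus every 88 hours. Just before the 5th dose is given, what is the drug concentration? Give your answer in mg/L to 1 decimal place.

f = (1/2)^(τ/t½) = (1/2)^(88/25) ≈ 0.0872.
C₀ = D/Vd = 2387/116 ≈ 20.578 mg/L.
Before the 5th dose, 4 doses have been given. Superposition: Cmin = C₀·(f + f² + … + f^4).
≈ 20.578 × (0.0872 + 0.0076 + 0.0007 + 0.0001) ≈ 20.578 × 0.0956 ≈ 1.967 mg/L.

2.0 mg/L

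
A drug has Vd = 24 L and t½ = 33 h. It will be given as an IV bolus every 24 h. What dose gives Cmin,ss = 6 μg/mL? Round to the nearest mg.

94 mg

τ/t½ = 24/33 ≈ 0.72727, so f = (1/2)^(24/33) ≈ 0.604045.
Cmin,ss = (D/Vd)·f/(1−f), so D = Cmin,ss·Vd·(1−f)/f.
D = 6 × 24 × (1−f)/f ≈ 6 × 24 × 0.65551 ≈ 94.39 mg.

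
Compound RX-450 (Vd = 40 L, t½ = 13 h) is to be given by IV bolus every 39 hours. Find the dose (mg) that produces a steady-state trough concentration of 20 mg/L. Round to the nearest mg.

τ/t½ = 39/13 ≈ 3, so f = (1/2)^(39/13) ≈ 0.125000.
Cmin,ss = (D/Vd)·f/(1−f), so D = Cmin,ss·Vd·(1−f)/f.
D = 20 × 40 × (1−f)/f ≈ 20 × 40 × 7.00000 ≈ 5600.00 mg.

5600 mg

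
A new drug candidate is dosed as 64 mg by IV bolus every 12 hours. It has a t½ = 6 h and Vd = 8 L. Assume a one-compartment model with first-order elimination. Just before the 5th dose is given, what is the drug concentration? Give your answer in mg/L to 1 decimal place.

2.7 mg/L

f = (1/2)^(τ/t½) = (1/2)^(12/6) ≈ 0.2500.
C₀ = D/Vd = 64/8 ≈ 8.000 mg/L.
Before the 5th dose, 4 doses have been given. Superposition: Cmin = C₀·(f + f² + … + f^4).
≈ 8.000 × (0.2500 + 0.0625 + 0.0156 + 0.0039) ≈ 8.000 × 0.3320 ≈ 2.656 mg/L.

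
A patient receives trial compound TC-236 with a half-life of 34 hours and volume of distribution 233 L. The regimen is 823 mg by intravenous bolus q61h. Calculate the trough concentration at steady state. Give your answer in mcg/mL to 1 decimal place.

k = ln2/t½ = ln2/34 ≈ 0.020387 h⁻¹; fraction remaining f = e^(−kτ) = e^(−0.020387×61) ≈ 0.2883.
At steady state, accumulation factor R = 1/(1 − e^(−kτ)) ≈ 1.4051.
Each bolus raises the concentration by D/Vd = 823/233 ≈ 3.532 mcg/mL.
Cmax,ss = C₀/(1 − f) ≈ 3.532/0.7117 ≈ 4.963 mcg/mL.
Steady-state trough Cmin,ss = Cmax,ss·f ≈ 4.963 × 0.2883 ≈ 1.431 mcg/mL.

1.4 mcg/mL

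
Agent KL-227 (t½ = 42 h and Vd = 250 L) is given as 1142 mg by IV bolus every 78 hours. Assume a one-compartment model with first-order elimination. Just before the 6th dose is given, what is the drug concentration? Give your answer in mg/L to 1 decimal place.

1.7 mg/L

f = (1/2)^(τ/t½) = (1/2)^(78/42) ≈ 0.2760.
C₀ = D/Vd = 1142/250 ≈ 4.568 mg/L.
Before the 6th dose, 5 doses have been given. Superposition: Cmin = C₀·(f + f² + … + f^5).
≈ 4.568 × (0.2760 + 0.0762 + 0.0210 + 0.0058 + 0.0016) ≈ 4.568 × 0.3806 ≈ 1.739 mg/L.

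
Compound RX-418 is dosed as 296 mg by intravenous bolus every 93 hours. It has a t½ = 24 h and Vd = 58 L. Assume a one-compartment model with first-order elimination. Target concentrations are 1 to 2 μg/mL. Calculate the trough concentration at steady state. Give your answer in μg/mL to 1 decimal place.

0.4 μg/mL

k = ln2/t½ = ln2/24 ≈ 0.028881 h⁻¹; fraction remaining f = e^(−kτ) = e^(−0.028881×93) ≈ 0.0682.
Accumulation ratio R = 1/(1 − f) ≈ 1/0.9318 ≈ 1.0732.
Each bolus raises the concentration by D/Vd = 296/58 ≈ 5.103 μg/mL.
Cmax,ss = C₀/(1 − f) ≈ 5.103/0.9318 ≈ 5.476 μg/mL.
One interval later, Cmin,ss = Cmax,ss·e^(−kτ) ≈ 5.476 × 0.0682 ≈ 0.373 μg/mL.
Trough 0.4 μg/mL vs MEC 1 μg/mL: subtherapeutic.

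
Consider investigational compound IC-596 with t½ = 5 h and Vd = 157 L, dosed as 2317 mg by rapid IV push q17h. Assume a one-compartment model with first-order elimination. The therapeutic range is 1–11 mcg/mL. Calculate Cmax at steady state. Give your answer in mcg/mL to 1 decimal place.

16.3 mcg/mL

k = ln2/t½ = ln2/5 ≈ 0.138629 h⁻¹; fraction remaining f = e^(−kτ) = e^(−0.138629×17) ≈ 0.0947.
Accumulation ratio R = 1/(1 − f) ≈ 1/0.9053 ≈ 1.1046.
Each bolus raises the concentration by D/Vd = 2317/157 ≈ 14.758 mcg/mL.
Cmax,ss = C₀/(1 − f) ≈ 14.758/0.9053 ≈ 16.302 mcg/mL.
Peak 16.3 mcg/mL vs MTC 11 mcg/mL: exceeds toxic threshold.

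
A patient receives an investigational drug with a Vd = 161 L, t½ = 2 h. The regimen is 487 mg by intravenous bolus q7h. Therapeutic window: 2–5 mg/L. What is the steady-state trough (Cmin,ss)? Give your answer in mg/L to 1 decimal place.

0.3 mg/L

τ/t½ = 7/2 ≈ 3.5, so fraction remaining f = (1/2)^(7/2) ≈ 0.0884.
Accumulation ratio R = 1/(1 − f) ≈ 1/0.9116 ≈ 1.0970.
Each bolus raises the concentration by D/Vd = 487/161 ≈ 3.025 mg/L.
Steady-state peak Cmax,ss = C₀·R ≈ 3.025 × 1.0970 ≈ 3.318 mg/L.
Steady-state trough Cmin,ss = Cmax,ss·f ≈ 3.318 × 0.0884 ≈ 0.293 mg/L.
Trough 0.3 mg/L vs MEC 2 mg/L: subtherapeutic.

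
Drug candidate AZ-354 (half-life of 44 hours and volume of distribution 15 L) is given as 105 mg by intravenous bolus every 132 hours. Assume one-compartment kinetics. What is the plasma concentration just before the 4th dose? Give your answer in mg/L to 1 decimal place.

f = (1/2)^(τ/t½) = (1/2)^(132/44) ≈ 0.1250.
C₀ = D/Vd = 105/15 ≈ 7.000 mg/L.
Before the 4th dose, 3 doses have been given. Superposition: Cmin = C₀·(f + f² + … + f^3).
≈ 7.000 × (0.1250 + 0.0156 + 0.0020) ≈ 7.000 × 0.1426 ≈ 0.998 mg/L.

1.0 mg/L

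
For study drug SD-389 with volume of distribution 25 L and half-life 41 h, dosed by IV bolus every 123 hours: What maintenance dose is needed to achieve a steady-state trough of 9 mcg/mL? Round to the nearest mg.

τ/t½ = 123/41 ≈ 3, so f = (1/2)^(123/41) ≈ 0.125000.
Cmin,ss = (D/Vd)·f/(1−f), so D = Cmin,ss·Vd·(1−f)/f.
D = 9 × 25 × (1−f)/f ≈ 9 × 25 × 7.00000 ≈ 1575.00 mg.

1575 mg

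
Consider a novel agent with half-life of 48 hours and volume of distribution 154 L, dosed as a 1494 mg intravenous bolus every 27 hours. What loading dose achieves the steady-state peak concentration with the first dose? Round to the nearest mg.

f = (1/2)^(27/48) ≈ 0.677128; accumulation ratio R = 1/(1−f) ≈ 3.09720.
Loading dose to hit Cmax,ss on first dose: D_load = D_maint·R ≈ 1494 × 3.09720 ≈ 4627.22 mg.

4627 mg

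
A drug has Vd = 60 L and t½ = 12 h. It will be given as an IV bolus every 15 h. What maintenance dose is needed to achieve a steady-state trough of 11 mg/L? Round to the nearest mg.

τ/t½ = 15/12 ≈ 1.25, so f = (1/2)^(15/12) ≈ 0.420448.
Cmin,ss = (D/Vd)·f/(1−f), so D = Cmin,ss·Vd·(1−f)/f.
D = 11 × 60 × (1−f)/f ≈ 11 × 60 × 1.37842 ≈ 909.76 mg.

910 mg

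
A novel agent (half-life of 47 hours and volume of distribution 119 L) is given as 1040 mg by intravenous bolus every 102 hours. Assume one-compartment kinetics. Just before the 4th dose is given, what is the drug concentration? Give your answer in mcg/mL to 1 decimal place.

2.5 mcg/mL

f = (1/2)^(τ/t½) = (1/2)^(102/47) ≈ 0.2222.
C₀ = D/Vd = 1040/119 ≈ 8.739 mcg/mL.
Before the 4th dose, 3 doses have been given. Superposition: Cmin = C₀·(f + f² + … + f^3).
≈ 8.739 × (0.2222 + 0.0494 + 0.0110) ≈ 8.739 × 0.2826 ≈ 2.470 mcg/mL.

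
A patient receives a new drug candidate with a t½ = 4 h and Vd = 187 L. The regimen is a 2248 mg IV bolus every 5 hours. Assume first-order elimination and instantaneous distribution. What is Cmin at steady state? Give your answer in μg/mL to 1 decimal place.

τ/t½ = 5/4 ≈ 1.25, so fraction remaining f = (1/2)^(5/4) ≈ 0.4204.
Each bolus raises the concentration by D/Vd = 2248/187 ≈ 12.021 μg/mL.
Steady-state trough Cmin,ss = C₀·f/(1−f) ≈ 12.021 × 0.4204/0.5796 ≈ 8.719 μg/mL.

8.7 μg/mL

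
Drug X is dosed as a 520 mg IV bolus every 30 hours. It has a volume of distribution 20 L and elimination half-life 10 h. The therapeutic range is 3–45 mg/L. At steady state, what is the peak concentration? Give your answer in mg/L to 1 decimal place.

29.7 mg/L

The dosing interval is 3 half-lives, so f = 2^(−3) = 0.125.
At steady state, R = 1/(1 − 0.125) = 8/7.
Single-dose peak C₀ = D/Vd = 520/20 = 26 mg/L.
Steady-state peak Cmax,ss = C₀·R = 26 × 8/7 ≈ 29.714 mg/L.
Peak 29.7 mg/L vs MTC 45 mg/L: below toxic threshold.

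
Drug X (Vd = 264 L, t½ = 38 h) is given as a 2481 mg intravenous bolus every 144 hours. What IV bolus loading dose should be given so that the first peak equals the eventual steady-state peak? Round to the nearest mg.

f = (1/2)^(144/38) ≈ 0.072319; accumulation ratio R = 1/(1−f) ≈ 1.07796.
Loading dose to hit Cmax,ss on first dose: D_load = D_maint·R ≈ 2481 × 1.07796 ≈ 2674.42 mg.

2674 mg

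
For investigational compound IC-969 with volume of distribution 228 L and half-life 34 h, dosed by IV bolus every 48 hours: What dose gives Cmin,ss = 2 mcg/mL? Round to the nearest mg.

757 mg

τ/t½ = 48/34 ≈ 1.4118, so f = (1/2)^(48/34) ≈ 0.375852.
Cmin,ss = (D/Vd)·f/(1−f), so D = Cmin,ss·Vd·(1−f)/f.
D = 2 × 228 × (1−f)/f ≈ 2 × 228 × 1.66062 ≈ 757.24 mg.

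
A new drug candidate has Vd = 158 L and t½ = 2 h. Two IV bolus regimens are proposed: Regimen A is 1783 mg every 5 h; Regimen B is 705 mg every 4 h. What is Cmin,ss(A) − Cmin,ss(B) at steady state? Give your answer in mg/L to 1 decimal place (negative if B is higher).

0.9 mg/L

Regimen A: f = (1/2)^(5/2) ≈ 0.1768; Cmin,ss = (1783/158)·f/(1−f) ≈ 2.424 mg/L.
Regimen B: f = (1/2)^(4/2) ≈ 0.2500; Cmin,ss = (705/158)·f/(1−f) ≈ 1.487 mg/L.
Difference ≈ 2.424 − 1.487 ≈ 0.937 mg/L.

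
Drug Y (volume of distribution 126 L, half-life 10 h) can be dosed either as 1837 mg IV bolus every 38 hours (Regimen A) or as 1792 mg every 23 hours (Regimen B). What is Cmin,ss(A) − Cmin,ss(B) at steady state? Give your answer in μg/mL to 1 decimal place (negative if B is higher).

Regimen A: f = (1/2)^(38/10) ≈ 0.0718; Cmin,ss = (1837/126)·f/(1−f) ≈ 1.128 μg/mL.
Regimen B: f = (1/2)^(23/10) ≈ 0.2031; Cmin,ss = (1792/126)·f/(1−f) ≈ 3.625 μg/mL.
Difference ≈ 1.128 − 3.625 ≈ -2.497 μg/mL.

-2.5 μg/mL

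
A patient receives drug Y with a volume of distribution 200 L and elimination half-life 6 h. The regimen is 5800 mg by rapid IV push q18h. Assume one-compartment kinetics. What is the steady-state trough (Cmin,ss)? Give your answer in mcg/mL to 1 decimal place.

τ = 18 h = 3 half-lives, so f = (1/2)^3 = 0.125.
Accumulation ratio R = 1/(1 − f) = 1/0.875 = 8/7.
Single-dose peak C₀ = D/Vd = 5800/200 = 29 mcg/mL.
Steady-state peak Cmax,ss = C₀·R = 29 × 8/7 ≈ 33.143 mcg/mL.
Steady-state trough Cmin,ss = Cmax,ss·f ≈ 33.143 × 0.125 ≈ 4.143 mcg/mL.

4.1 mcg/mL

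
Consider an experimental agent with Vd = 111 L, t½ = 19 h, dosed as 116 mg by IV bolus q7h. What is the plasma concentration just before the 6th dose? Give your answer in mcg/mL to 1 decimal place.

f = (1/2)^(τ/t½) = (1/2)^(7/19) ≈ 0.7746.
C₀ = D/Vd = 116/111 ≈ 1.045 mcg/mL.
Before the 6th dose, 5 doses have been given. Superposition: Cmin = C₀·(f + f² + … + f^5).
≈ 1.045 × (0.7746 + 0.6000 + 0.4648 + 0.3600 + 0.2789) ≈ 1.045 × 2.4783 ≈ 2.590 mcg/mL.

2.6 mcg/mL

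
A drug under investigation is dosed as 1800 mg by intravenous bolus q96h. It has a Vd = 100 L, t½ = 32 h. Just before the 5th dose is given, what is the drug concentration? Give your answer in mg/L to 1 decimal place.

f = (1/2)^(τ/t½) = (1/2)^(96/32) ≈ 0.1250.
C₀ = D/Vd = 1800/100 ≈ 18.000 mg/L.
Before the 5th dose, 4 doses have been given. Superposition: Cmin = C₀·(f + f² + … + f^4).
≈ 18.000 × (0.1250 + 0.0156 + 0.0020 + 0.0002) ≈ 18.000 × 0.1428 ≈ 2.570 mg/L.

2.6 mg/L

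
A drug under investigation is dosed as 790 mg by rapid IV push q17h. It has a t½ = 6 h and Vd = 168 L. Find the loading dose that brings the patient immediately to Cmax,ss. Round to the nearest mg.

919 mg

f = (1/2)^(17/6) ≈ 0.140308; accumulation ratio R = 1/(1−f) ≈ 1.16321.
Loading dose to hit Cmax,ss on first dose: D_load = D_maint·R ≈ 790 × 1.16321 ≈ 918.94 mg.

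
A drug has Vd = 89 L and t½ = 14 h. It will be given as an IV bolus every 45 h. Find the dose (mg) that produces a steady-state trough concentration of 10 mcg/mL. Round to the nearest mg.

τ/t½ = 45/14 ≈ 3.2143, so f = (1/2)^(45/14) ≈ 0.107747.
Cmin,ss = (D/Vd)·f/(1−f), so D = Cmin,ss·Vd·(1−f)/f.
D = 10 × 89 × (1−f)/f ≈ 10 × 89 × 8.28100 ≈ 7370.09 mg.

7370 mg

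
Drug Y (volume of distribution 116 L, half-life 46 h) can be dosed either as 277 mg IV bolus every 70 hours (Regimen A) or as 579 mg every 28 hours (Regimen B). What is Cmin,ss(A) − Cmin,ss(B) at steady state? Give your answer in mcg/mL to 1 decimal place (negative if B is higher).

Regimen A: f = (1/2)^(70/46) ≈ 0.3483; Cmin,ss = (277/116)·f/(1−f) ≈ 1.276 mcg/mL.
Regimen B: f = (1/2)^(28/46) ≈ 0.6558; Cmin,ss = (579/116)·f/(1−f) ≈ 9.510 mcg/mL.
Difference ≈ 1.276 − 9.510 ≈ -8.234 mcg/mL.

-8.2 mcg/mL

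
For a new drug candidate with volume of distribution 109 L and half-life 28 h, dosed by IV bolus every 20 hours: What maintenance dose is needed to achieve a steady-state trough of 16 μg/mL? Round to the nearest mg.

1117 mg

τ/t½ = 20/28 ≈ 0.71429, so f = (1/2)^(20/28) ≈ 0.609507.
Cmin,ss = (D/Vd)·f/(1−f), so D = Cmin,ss·Vd·(1−f)/f.
D = 16 × 109 × (1−f)/f ≈ 16 × 109 × 0.64067 ≈ 1117.33 mg.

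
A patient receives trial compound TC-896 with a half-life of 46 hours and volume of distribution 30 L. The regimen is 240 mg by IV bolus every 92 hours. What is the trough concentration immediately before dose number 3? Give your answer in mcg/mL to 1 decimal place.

2.5 mcg/mL

f = (1/2)^(τ/t½) = (1/2)^(92/46) ≈ 0.2500.
C₀ = D/Vd = 240/30 ≈ 8.000 mcg/mL.
Before the 3rd dose, 2 doses have been given. Superposition: Cmin = C₀·(f + f²).
≈ 8.000 × (0.2500 + 0.0625) ≈ 8.000 × 0.3125 ≈ 2.500 mcg/mL.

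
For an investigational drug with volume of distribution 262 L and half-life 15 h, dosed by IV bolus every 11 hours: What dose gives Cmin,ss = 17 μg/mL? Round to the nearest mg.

2951 mg

τ/t½ = 11/15 ≈ 0.73333, so f = (1/2)^(11/15) ≈ 0.601513.
Cmin,ss = (D/Vd)·f/(1−f), so D = Cmin,ss·Vd·(1−f)/f.
D = 17 × 262 × (1−f)/f ≈ 17 × 262 × 0.66247 ≈ 2950.64 mg.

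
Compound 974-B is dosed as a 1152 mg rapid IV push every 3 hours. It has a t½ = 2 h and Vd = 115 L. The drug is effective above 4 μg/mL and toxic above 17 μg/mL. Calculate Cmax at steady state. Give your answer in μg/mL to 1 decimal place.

15.5 μg/mL

Over one 3-h interval, 3/2 ≈ 1.5 half-lives elapse, leaving f ≈ 0.3536 of each dose.
Accumulation ratio R = 1/(1 − f) ≈ 1/0.6464 ≈ 1.5470.
Single-dose peak C₀ = D/Vd = 1152/115 ≈ 10.017 μg/mL.
Steady-state peak Cmax,ss = C₀·R ≈ 10.017 × 1.5470 ≈ 15.496 μg/mL.
Peak 15.5 μg/mL vs MTC 17 μg/mL: below toxic threshold.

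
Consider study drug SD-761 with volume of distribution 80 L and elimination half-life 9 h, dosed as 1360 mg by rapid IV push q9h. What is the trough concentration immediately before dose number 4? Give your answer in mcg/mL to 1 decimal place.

14.9 mcg/mL

f = (1/2)^(τ/t½) = (1/2)^(9/9) ≈ 0.5000.
C₀ = D/Vd = 1360/80 ≈ 17.000 mcg/mL.
Before the 4th dose, 3 doses have been given. Superposition: Cmin = C₀·(f + f² + … + f^3).
≈ 17.000 × (0.5000 + 0.2500 + 0.1250) ≈ 17.000 × 0.8750 ≈ 14.875 mcg/mL.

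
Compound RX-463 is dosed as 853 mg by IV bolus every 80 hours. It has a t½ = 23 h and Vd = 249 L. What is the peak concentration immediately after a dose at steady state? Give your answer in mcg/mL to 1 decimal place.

Over one 80-h interval, 80/23 ≈ 3.4783 half-lives elapse, leaving f ≈ 0.0897 of each dose.
At steady state, accumulation factor R = 1/(1 − e^(−kτ)) ≈ 1.0985.
Single-dose peak C₀ = D/Vd = 853/249 ≈ 3.426 mcg/mL.
Steady-state peak Cmax,ss = C₀·R ≈ 3.426 × 1.0985 ≈ 3.763 mcg/mL.

3.8 mcg/mL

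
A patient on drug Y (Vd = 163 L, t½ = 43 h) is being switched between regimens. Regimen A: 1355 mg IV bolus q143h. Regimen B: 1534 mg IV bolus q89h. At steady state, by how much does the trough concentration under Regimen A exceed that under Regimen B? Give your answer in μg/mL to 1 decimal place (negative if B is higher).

-2.0 μg/mL

Regimen A: f = (1/2)^(143/43) ≈ 0.0997; Cmin,ss = (1355/163)·f/(1−f) ≈ 0.921 μg/mL.
Regimen B: f = (1/2)^(89/43) ≈ 0.2382; Cmin,ss = (1534/163)·f/(1−f) ≈ 2.943 μg/mL.
Difference ≈ 0.921 − 2.943 ≈ -2.022 μg/mL.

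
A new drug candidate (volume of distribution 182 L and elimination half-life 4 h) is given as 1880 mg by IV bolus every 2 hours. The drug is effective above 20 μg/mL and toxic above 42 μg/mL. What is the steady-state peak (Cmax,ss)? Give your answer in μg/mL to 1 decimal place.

k = ln2/t½ = ln2/4 ≈ 0.173287 h⁻¹; fraction remaining f = e^(−kτ) = e^(−0.173287×2) ≈ 0.7071.
Accumulation ratio R = 1/(1 − f) ≈ 1/0.2929 ≈ 3.4141.
Single-dose peak C₀ = D/Vd = 1880/182 ≈ 10.330 μg/mL.
Cmax,ss = C₀/(1 − f) ≈ 10.330/0.2929 ≈ 35.268 μg/mL.
Peak 35.3 μg/mL vs MTC 42 μg/mL: below toxic threshold.

35.3 μg/mL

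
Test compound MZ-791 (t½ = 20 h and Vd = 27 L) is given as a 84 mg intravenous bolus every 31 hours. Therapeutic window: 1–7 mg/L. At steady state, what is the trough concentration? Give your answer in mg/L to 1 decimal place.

1.6 mg/L

Over one 31-h interval, 31/20 ≈ 1.55 half-lives elapse, leaving f ≈ 0.3415 of each dose.
Accumulation ratio R = 1/(1 − f) ≈ 1/0.6585 ≈ 1.5186.
Single-dose peak C₀ = D/Vd = 84/27 ≈ 3.111 mg/L.
Cmax,ss = C₀/(1 − f) ≈ 3.111/0.6585 ≈ 4.724 mg/L.
One interval later, Cmin,ss = Cmax,ss·e^(−kτ) ≈ 4.724 × 0.3415 ≈ 1.613 mg/L.
Trough 1.6 mg/L vs MEC 1 mg/L: adequate.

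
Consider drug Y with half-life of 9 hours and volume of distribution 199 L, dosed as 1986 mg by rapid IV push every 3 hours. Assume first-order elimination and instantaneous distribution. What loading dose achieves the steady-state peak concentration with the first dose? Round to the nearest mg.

f = (1/2)^(3/9) ≈ 0.793701; accumulation ratio R = 1/(1−f) ≈ 4.84733.
Loading dose to hit Cmax,ss on first dose: D_load = D_maint·R ≈ 1986 × 4.84733 ≈ 9626.80 mg.

9627 mg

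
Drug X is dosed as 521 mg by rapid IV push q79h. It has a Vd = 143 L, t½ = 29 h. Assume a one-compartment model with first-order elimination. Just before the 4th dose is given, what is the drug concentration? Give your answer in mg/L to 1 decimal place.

0.6 mg/L

f = (1/2)^(τ/t½) = (1/2)^(79/29) ≈ 0.1513.
C₀ = D/Vd = 521/143 ≈ 3.643 mg/L.
Before the 4th dose, 3 doses have been given. Superposition: Cmin = C₀·(f + f² + … + f^3).
≈ 3.643 × (0.1513 + 0.0229 + 0.0035) ≈ 3.643 × 0.1777 ≈ 0.647 mg/L.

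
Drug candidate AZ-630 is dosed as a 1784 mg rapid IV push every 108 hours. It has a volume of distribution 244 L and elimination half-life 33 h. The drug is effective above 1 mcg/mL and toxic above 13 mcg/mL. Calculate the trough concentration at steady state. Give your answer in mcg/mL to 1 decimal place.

0.8 mcg/mL

k = ln2/t½ = ln2/33 ≈ 0.021004 h⁻¹; fraction remaining f = e^(−kτ) = e^(−0.021004×108) ≈ 0.1035.
At steady state, accumulation factor R = 1/(1 − e^(−kτ)) ≈ 1.1154.
Single-dose peak C₀ = D/Vd = 1784/244 ≈ 7.311 mcg/mL.
Steady-state peak Cmax,ss = C₀·R ≈ 7.311 × 1.1154 ≈ 8.155 mcg/mL.
Steady-state trough Cmin,ss = Cmax,ss·f ≈ 8.155 × 0.1035 ≈ 0.844 mcg/mL.
Trough 0.8 mcg/mL vs MEC 1 mcg/mL: subtherapeutic.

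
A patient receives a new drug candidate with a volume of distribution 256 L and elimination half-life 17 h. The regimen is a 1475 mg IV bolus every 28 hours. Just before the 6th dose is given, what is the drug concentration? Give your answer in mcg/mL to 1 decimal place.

f = (1/2)^(τ/t½) = (1/2)^(28/17) ≈ 0.3193.
C₀ = D/Vd = 1475/256 ≈ 5.762 mcg/mL.
Before the 6th dose, 5 doses have been given. Superposition: Cmin = C₀·(f + f² + … + f^5).
≈ 5.762 × (0.3193 + 0.1020 + 0.0326 + 0.0104 + 0.0033) ≈ 5.762 × 0.4676 ≈ 2.694 mcg/mL.

2.7 mcg/mL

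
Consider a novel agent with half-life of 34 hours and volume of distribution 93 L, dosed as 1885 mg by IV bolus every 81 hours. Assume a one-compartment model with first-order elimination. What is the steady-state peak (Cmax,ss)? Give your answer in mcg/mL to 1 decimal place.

25.1 mcg/mL

τ/t½ = 81/34 ≈ 2.3824, so fraction remaining f = (1/2)^(81/34) ≈ 0.1918.
Accumulation ratio R = 1/(1 − f) ≈ 1/0.8082 ≈ 1.2373.
Single-dose peak C₀ = D/Vd = 1885/93 ≈ 20.269 mcg/mL.
Cmax,ss = C₀/(1 − f) ≈ 20.269/0.8082 ≈ 25.079 mcg/mL.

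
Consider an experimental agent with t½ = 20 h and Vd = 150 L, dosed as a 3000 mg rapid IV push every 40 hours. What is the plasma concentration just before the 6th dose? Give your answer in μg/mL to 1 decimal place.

f = (1/2)^(τ/t½) = (1/2)^(40/20) ≈ 0.2500.
C₀ = D/Vd = 3000/150 ≈ 20.000 μg/mL.
Before the 6th dose, 5 doses have been given. Superposition: Cmin = C₀·(f + f² + … + f^5).
≈ 20.000 × (0.2500 + 0.0625 + 0.0156 + 0.0039 + 0.0010) ≈ 20.000 × 0.3330 ≈ 6.660 μg/mL.

6.7 μg/mL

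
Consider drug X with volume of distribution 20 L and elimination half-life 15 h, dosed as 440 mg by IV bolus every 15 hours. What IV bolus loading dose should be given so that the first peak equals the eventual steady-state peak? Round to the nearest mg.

f = (1/2)^(15/15) ≈ 0.500000; accumulation ratio R = 1/(1−f) ≈ 2.00000.
Loading dose to hit Cmax,ss on first dose: D_load = D_maint·R ≈ 440 × 2.00000 ≈ 880.00 mg.

880 mg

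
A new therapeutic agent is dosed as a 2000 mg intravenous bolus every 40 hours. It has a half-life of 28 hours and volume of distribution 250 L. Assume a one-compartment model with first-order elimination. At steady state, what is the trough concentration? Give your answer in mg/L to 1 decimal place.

τ/t½ = 40/28 ≈ 1.4286, so fraction remaining f = (1/2)^(40/28) ≈ 0.3715.
Single-dose peak C₀ = D/Vd = 2000/250 ≈ 8.000 mg/L.
Steady-state trough Cmin,ss = C₀·f/(1−f) ≈ 8.000 × 0.3715/0.6285 ≈ 4.729 mg/L.

4.7 mg/L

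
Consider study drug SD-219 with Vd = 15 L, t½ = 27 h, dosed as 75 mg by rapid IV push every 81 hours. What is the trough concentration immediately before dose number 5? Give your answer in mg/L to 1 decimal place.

f = (1/2)^(τ/t½) = (1/2)^(81/27) ≈ 0.1250.
C₀ = D/Vd = 75/15 ≈ 5.000 mg/L.
Before the 5th dose, 4 doses have been given. Superposition: Cmin = C₀·(f + f² + … + f^4).
≈ 5.000 × (0.1250 + 0.0156 + 0.0020 + 0.0002) ≈ 5.000 × 0.1428 ≈ 0.714 mg/L.

0.7 mg/L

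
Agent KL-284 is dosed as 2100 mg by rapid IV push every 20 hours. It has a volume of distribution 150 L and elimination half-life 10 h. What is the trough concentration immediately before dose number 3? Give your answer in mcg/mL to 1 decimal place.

f = (1/2)^(τ/t½) = (1/2)^(20/10) ≈ 0.2500.
C₀ = D/Vd = 2100/150 ≈ 14.000 mcg/mL.
Before the 3rd dose, 2 doses have been given. Superposition: Cmin = C₀·(f + f²).
≈ 14.000 × (0.2500 + 0.0625) ≈ 14.000 × 0.3125 ≈ 4.375 mcg/mL.

4.4 mcg/mL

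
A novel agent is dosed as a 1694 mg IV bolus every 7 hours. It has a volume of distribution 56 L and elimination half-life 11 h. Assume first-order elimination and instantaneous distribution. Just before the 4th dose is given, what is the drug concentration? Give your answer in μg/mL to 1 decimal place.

f = (1/2)^(τ/t½) = (1/2)^(7/11) ≈ 0.6433.
C₀ = D/Vd = 1694/56 ≈ 30.250 μg/mL.
Before the 4th dose, 3 doses have been given. Superposition: Cmin = C₀·(f + f² + … + f^3).
≈ 30.250 × (0.6433 + 0.4138 + 0.2662) ≈ 30.250 × 1.3233 ≈ 40.030 μg/mL.

40.0 μg/mL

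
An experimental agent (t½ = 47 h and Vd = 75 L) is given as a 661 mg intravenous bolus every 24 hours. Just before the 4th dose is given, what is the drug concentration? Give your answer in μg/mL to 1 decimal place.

13.6 μg/mL

f = (1/2)^(τ/t½) = (1/2)^(24/47) ≈ 0.7019.
C₀ = D/Vd = 661/75 ≈ 8.813 μg/mL.
Before the 4th dose, 3 doses have been given. Superposition: Cmin = C₀·(f + f² + … + f^3).
≈ 8.813 × (0.7019 + 0.4927 + 0.3458) ≈ 8.813 × 1.5404 ≈ 13.576 μg/mL.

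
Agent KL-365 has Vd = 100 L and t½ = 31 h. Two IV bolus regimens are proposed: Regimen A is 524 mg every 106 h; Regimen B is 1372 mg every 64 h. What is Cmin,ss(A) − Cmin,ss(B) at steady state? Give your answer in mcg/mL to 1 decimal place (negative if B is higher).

-3.8 mcg/mL

Regimen A: f = (1/2)^(106/31) ≈ 0.0935; Cmin,ss = (524/100)·f/(1−f) ≈ 0.540 mcg/mL.
Regimen B: f = (1/2)^(64/31) ≈ 0.2391; Cmin,ss = (1372/100)·f/(1−f) ≈ 4.311 mcg/mL.
Difference ≈ 0.540 − 4.311 ≈ -3.771 mcg/mL.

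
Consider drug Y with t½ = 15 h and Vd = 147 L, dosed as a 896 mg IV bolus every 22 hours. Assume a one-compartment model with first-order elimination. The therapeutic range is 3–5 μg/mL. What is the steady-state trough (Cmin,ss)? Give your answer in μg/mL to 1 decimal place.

3.5 μg/mL

k = ln2/t½ = ln2/15 ≈ 0.046210 h⁻¹; fraction remaining f = e^(−kτ) = e^(−0.046210×22) ≈ 0.3618.
At steady state, accumulation factor R = 1/(1 − e^(−kτ)) ≈ 1.5669.
Single-dose peak C₀ = D/Vd = 896/147 ≈ 6.095 μg/mL.
Cmax,ss = C₀/(1 − f) ≈ 6.095/0.6382 ≈ 9.550 μg/mL.
Steady-state trough Cmin,ss = Cmax,ss·f ≈ 9.550 × 0.3618 ≈ 3.455 μg/mL.
Trough 3.5 μg/mL vs MEC 3 μg/mL: adequate.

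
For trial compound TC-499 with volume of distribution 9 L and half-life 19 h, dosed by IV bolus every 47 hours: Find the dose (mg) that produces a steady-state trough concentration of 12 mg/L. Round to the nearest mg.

492 mg

τ/t½ = 47/19 ≈ 2.4737, so f = (1/2)^(47/19) ≈ 0.180031.
Cmin,ss = (D/Vd)·f/(1−f), so D = Cmin,ss·Vd·(1−f)/f.
D = 12 × 9 × (1−f)/f ≈ 12 × 9 × 4.55460 ≈ 491.90 mg.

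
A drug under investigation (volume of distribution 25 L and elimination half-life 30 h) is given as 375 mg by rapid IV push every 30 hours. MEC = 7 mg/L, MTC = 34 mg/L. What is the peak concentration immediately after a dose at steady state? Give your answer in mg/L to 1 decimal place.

The dosing interval is 1 half-life, so f = 2^(−1) = 0.5.
At steady state, R = 1/(1 − 0.5) = 2/1.
Single-dose peak C₀ = D/Vd = 375/25 = 15 mg/L.
Steady-state peak Cmax,ss = C₀·R = 15 × 2/1 ≈ 30.000 mg/L.
Peak 30.0 mg/L vs MTC 34 mg/L: below toxic threshold.

30.0 mg/L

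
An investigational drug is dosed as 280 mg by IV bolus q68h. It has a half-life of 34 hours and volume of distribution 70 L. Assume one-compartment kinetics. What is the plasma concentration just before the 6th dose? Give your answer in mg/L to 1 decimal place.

1.3 mg/L

f = (1/2)^(τ/t½) = (1/2)^(68/34) ≈ 0.2500.
C₀ = D/Vd = 280/70 ≈ 4.000 mg/L.
Before the 6th dose, 5 doses have been given. Superposition: Cmin = C₀·(f + f² + … + f^5).
≈ 4.000 × (0.2500 + 0.0625 + 0.0156 + 0.0039 + 0.0010) ≈ 4.000 × 0.3330 ≈ 1.332 mg/L.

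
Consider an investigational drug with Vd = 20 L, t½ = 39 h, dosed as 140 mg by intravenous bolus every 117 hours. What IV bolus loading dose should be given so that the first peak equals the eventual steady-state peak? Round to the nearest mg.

f = (1/2)^(117/39) ≈ 0.125000; accumulation ratio R = 1/(1−f) ≈ 1.14286.
Loading dose to hit Cmax,ss on first dose: D_load = D_maint·R ≈ 140 × 1.14286 ≈ 160.00 mg.

160 mg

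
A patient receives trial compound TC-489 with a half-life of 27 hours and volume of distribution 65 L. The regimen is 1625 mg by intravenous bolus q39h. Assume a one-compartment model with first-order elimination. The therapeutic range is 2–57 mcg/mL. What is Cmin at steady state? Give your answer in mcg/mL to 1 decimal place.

Over one 39-h interval, 39/27 ≈ 1.4444 half-lives elapse, leaving f ≈ 0.3674 of each dose.
Single-dose peak C₀ = D/Vd = 1625/65 ≈ 25.000 mcg/mL.
Steady-state trough Cmin,ss = C₀·f/(1−f) ≈ 25.000 × 0.3674/0.6326 ≈ 14.519 mcg/mL.
Trough 14.5 mcg/mL vs MEC 2 mcg/mL: adequate.

14.5 mcg/mL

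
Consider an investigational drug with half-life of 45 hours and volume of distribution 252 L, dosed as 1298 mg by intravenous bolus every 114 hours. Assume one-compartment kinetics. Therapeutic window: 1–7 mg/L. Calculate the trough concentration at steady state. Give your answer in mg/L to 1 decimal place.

1.1 mg/L

Over one 114-h interval, 114/45 ≈ 2.5333 half-lives elapse, leaving f ≈ 0.1727 of each dose.
At steady state, accumulation factor R = 1/(1 − e^(−kτ)) ≈ 1.2088.
Each bolus raises the concentration by D/Vd = 1298/252 ≈ 5.151 mg/L.
Cmax,ss = C₀/(1 − f) ≈ 5.151/0.8273 ≈ 6.226 mg/L.
One interval later, Cmin,ss = Cmax,ss·e^(−kτ) ≈ 6.226 × 0.1727 ≈ 1.075 mg/L.
Trough 1.1 mg/L vs MEC 1 mg/L: adequate.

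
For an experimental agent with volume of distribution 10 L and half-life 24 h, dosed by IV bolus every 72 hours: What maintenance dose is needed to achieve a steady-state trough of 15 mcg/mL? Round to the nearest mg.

1050 mg

τ/t½ = 72/24 ≈ 3, so f = (1/2)^(72/24) ≈ 0.125000.
Cmin,ss = (D/Vd)·f/(1−f), so D = Cmin,ss·Vd·(1−f)/f.
D = 15 × 10 × (1−f)/f ≈ 15 × 10 × 7.00000 ≈ 1050.00 mg.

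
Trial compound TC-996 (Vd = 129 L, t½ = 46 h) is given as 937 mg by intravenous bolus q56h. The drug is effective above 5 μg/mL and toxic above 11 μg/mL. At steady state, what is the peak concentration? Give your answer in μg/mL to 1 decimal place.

k = ln2/t½ = ln2/46 ≈ 0.015068 h⁻¹; fraction remaining f = e^(−kτ) = e^(−0.015068×56) ≈ 0.4301.
At steady state, accumulation factor R = 1/(1 − e^(−kτ)) ≈ 1.7547.
Single-dose peak C₀ = D/Vd = 937/129 ≈ 7.264 μg/mL.
Steady-state peak Cmax,ss = C₀·R ≈ 7.264 × 1.7547 ≈ 12.746 μg/mL.
Peak 12.7 μg/mL vs MTC 11 μg/mL: exceeds toxic threshold.

12.7 μg/mL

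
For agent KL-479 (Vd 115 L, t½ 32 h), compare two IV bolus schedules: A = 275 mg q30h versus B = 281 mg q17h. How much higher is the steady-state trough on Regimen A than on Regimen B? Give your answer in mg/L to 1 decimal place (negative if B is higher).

Regimen A: f = (1/2)^(30/32) ≈ 0.5221; Cmin,ss = (275/115)·f/(1−f) ≈ 2.612 mg/L.
Regimen B: f = (1/2)^(17/32) ≈ 0.6920; Cmin,ss = (281/115)·f/(1−f) ≈ 5.490 mg/L.
Difference ≈ 2.612 − 5.490 ≈ -2.878 mg/L.

-2.9 mg/L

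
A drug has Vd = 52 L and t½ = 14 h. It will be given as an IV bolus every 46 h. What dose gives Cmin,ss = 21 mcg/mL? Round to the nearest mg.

9557 mg

τ/t½ = 46/14 ≈ 3.2857, so f = (1/2)^(46/14) ≈ 0.102542.
Cmin,ss = (D/Vd)·f/(1−f), so D = Cmin,ss·Vd·(1−f)/f.
D = 21 × 52 × (1−f)/f ≈ 21 × 52 × 8.75210 ≈ 9557.29 mg.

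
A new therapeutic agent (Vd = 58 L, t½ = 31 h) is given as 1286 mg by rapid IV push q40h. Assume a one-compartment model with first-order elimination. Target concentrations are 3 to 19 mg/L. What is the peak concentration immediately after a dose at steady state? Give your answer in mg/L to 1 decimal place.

37.5 mg/L

k = ln2/t½ = ln2/31 ≈ 0.022360 h⁻¹; fraction remaining f = e^(−kτ) = e^(−0.022360×40) ≈ 0.4089.
Accumulation ratio R = 1/(1 − f) ≈ 1/0.5911 ≈ 1.6918.
Each bolus raises the concentration by D/Vd = 1286/58 ≈ 22.172 mg/L.
Steady-state peak Cmax,ss = C₀·R ≈ 22.172 × 1.6918 ≈ 37.511 mg/L.
Peak 37.5 mg/L vs MTC 19 mg/L: exceeds toxic threshold.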